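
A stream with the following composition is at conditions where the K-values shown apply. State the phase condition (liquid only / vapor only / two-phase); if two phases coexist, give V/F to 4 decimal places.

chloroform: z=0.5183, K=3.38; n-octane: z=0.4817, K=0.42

two-phase, V/F = 0.6912

ΣzᵢKᵢ = 1.9542; Σzᵢ/Kᵢ = 1.3002.
Both exceed 1, so a two-phase solution exists.
Rachford–Rice: g(ψ) = Σ zᵢ(Kᵢ−1)/(1+ψ(Kᵢ−1)) = 0.
Newton iteration, ψ⁰ = 0.61:
  ψ = 0.6100: g = 0.07077, g' = -0.8764 → ψ = 0.6907
  ψ = 0.6907: g = 0.00042, g' = -0.8710 → ψ = 0.6912
Converged at ψ = 0.6912.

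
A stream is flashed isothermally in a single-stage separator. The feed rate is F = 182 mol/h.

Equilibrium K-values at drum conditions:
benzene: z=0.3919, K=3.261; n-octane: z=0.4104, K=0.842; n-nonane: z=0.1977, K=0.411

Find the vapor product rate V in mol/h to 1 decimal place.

Rachford–Rice: g(β) = Σ zᵢ(Kᵢ−1)/(1+β(Kᵢ−1)) = 0.
Feasibility: ΣzᵢKᵢ = 1.7048, Σzᵢ/Kᵢ = 1.0886 — both > 1, two phases present.
Iterate (Newton) starting at β = 0.5:
  β = 0.5000: g = 0.18045, g' = -0.5913 → β = 0.8052
  β = 0.8052: g = 0.01837, g' = -0.5134 → β = 0.8410
  β = 0.8410: g = -0.00012, g' = -0.5209 → β = 0.8407
Converged at β = 0.8407.
Then V = β·F = 0.8407·182 = 153.0 mol/h and L = F − V = 29.0 mol/h.

V = 153.0 mol/h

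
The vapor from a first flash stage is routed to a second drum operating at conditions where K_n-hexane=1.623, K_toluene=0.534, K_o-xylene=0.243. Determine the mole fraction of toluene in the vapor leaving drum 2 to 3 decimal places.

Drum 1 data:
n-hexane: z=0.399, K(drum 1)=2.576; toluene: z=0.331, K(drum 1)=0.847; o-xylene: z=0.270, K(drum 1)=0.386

Drum 1:
Let ψ₁ = V/F and solve Σ zᵢ(Kᵢ−1)/(1+ψ₁(Kᵢ−1)) = 0.
Check two-phase: ΣzᵢKᵢ = 1.412 > 1 and Σzᵢ/Kᵢ = 1.245 > 1, so g(0) = 0.412 > 0 and g(1) = -0.245 < 0.
Iterate (Newton) starting at ψ₁ = 0.52:
  ψ₁ = 0.520: g = 0.0470, g' = -0.528 → ψ₁ = 0.609
Converged at ψ₁ = 0.609.
Drum-1 compositions:
  n-hexane: x = 0.204, y = 0.524
  toluene: x = 0.365, y = 0.309
  o-xylene: x = 0.431, y = 0.167
Drum-2 feed = drum-1 vapor: z₂ = (0.5243, 0.3092, 0.1665).
Drum 2:
Rachford–Rice: g(ψ₂) = Σ zᵢ(Kᵢ−1)/(1+ψ₂(Kᵢ−1)) = 0.
Feasibility: ΣzᵢKᵢ = 1.056, Σzᵢ/Kᵢ = 1.587 — both > 1, two phases present.
Newton iteration, ψ₂⁰ = 0.37:
  ψ₂ = 0.370: g = -0.0838, g' = -0.417 → ψ₂ = 0.169
  ψ₂ = 0.169: g = -0.0054, g' = -0.371 → ψ₂ = 0.154
Converged at ψ₂ = 0.154.
  n-hexane: x = 0.478, y = 0.776
  toluene: x = 0.333, y = 0.178
  o-xylene: x = 0.189, y = 0.046

y_toluene (drum 2) = 0.178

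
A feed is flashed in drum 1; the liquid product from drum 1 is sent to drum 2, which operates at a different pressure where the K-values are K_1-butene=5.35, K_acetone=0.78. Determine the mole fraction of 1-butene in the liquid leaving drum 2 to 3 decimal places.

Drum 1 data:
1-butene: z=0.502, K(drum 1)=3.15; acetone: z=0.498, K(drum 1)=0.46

x_1-butene (drum 2) = 0.048

Drum 1:
Material balance + equilibrium reduce to Σ zᵢ(Kᵢ−1)/(1+ψ₁(Kᵢ−1)) = 0.
g(0) = ΣzᵢKᵢ − 1 = 0.810 and g(1) = 1 − Σzᵢ/Kᵢ = -0.242, so a root lies in (0, 1).
Binary case is linear: z₁(K₁−1)(1+ψ₁(K₂−1)) + z₂(K₂−1)(1+ψ₁(K₁−1)) = 0
⇒ ψ₁ = [z₁(K₁−1)+z₂(K₂−1)] / [−(K₁−1)(K₂−1)] = 0.8104/1.1610 = 0.698
Drum-1 compositions:
  1-butene: x = 0.201, y = 0.632
  acetone: x = 0.799, y = 0.368
Drum-2 feed = drum-1 liquid: z₂ = (0.2007, 0.7993).
Drum 2:
Let ψ₂ = V/F and solve Σ zᵢ(Kᵢ−1)/(1+ψ₂(Kᵢ−1)) = 0.
Feasibility: ΣzᵢKᵢ = 1.697, Σzᵢ/Kᵢ = 1.062 — both > 1, two phases present.
Binary case is linear: z₁(K₁−1)(1+ψ₂(K₂−1)) + z₂(K₂−1)(1+ψ₂(K₁−1)) = 0
⇒ ψ₂ = [z₁(K₁−1)+z₂(K₂−1)] / [−(K₁−1)(K₂−1)] = 0.6974/0.9570 = 0.729
  1-butene: x = 0.048, y = 0.258
  acetone: x = 0.952, y = 0.742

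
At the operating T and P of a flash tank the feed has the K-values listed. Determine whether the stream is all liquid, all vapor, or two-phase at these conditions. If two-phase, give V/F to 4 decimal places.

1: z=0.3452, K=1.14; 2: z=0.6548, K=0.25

all liquid

ΣzᵢKᵢ = 0.5572; Σzᵢ/Kᵢ = 2.9220.
Since ΣzᵢKᵢ < 1 the mixture is below its bubble point — single liquid phase.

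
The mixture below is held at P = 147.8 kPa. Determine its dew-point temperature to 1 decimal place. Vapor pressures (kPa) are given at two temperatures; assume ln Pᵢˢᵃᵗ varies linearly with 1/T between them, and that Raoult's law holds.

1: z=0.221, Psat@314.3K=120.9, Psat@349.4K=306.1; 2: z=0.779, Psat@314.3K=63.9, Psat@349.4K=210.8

Dew-point temperature: Σzᵢ·P/Pᵢˢᵃᵗ(T) = 1. Interpolate ln Pᵢˢᵃᵗ = aᵢ + bᵢ/T.
  T = 314.3 K: ΣzᵢP/Pᵢˢᵃᵗ = 2.0720
  T = 349.4 K: ΣzᵢP/Pᵢˢᵃᵗ = 0.6529
  T = 331.9 K: ΣzᵢP/Pᵢˢᵃᵗ = 1.1250
  T = 340.6 K: ΣzᵢP/Pᵢˢᵃᵗ = 0.8522
  T = 336.2 K: ΣzᵢP/Pᵢˢᵃᵗ = 0.9789
  T = 334.0 K: ΣzᵢP/Pᵢˢᵃᵗ = 1.0506
  T = 335.1 K: ΣzᵢP/Pᵢˢᵃᵗ = 1.0140
Interpolating between 335.1 K and 336.2 K gives T ≈ 335.5 K.

T = 335.5 K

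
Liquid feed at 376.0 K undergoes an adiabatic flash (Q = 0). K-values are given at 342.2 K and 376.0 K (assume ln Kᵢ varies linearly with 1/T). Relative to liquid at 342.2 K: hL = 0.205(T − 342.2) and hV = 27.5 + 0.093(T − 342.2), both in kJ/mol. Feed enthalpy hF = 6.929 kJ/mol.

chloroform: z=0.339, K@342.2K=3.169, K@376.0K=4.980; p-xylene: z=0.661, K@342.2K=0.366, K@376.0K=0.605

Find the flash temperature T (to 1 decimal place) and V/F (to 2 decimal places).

Adiabatic flash: solve Rachford–Rice at each trial T, then check hF = ψ·hV(T) + (1−ψ)·hL(T).
  T = 342.2 K: K = (3.169, 0.366), RR gives ψ = 0.230, H_out = 6.324 kJ/mol
  T = 376.0 K: K = (4.980, 0.605), RR gives ψ = 0.692, H_out = 23.343 kJ/mol
  T = 359.1 K: K = (4.015, 0.476), RR gives ψ = 0.428, H_out = 14.422 kJ/mol
  T = 350.6 K: K = (3.575, 0.418), RR gives ψ = 0.326, H_out = 10.386 kJ/mol
  T = 346.4 K: K = (3.368, 0.392), RR gives ψ = 0.278, H_out = 8.379 kJ/mol
  T = 344.3 K: K = (3.268, 0.379), RR gives ψ = 0.254, H_out = 7.360 kJ/mol
Linear interpolation between T = 342.2 (H_out = 6.324) and T = 344.3 (H_out = 7.360) on hF = 6.929 gives T ≈ 343.4 K, at which ψ = 0.24.

T = 343.4 K, V/F = 0.24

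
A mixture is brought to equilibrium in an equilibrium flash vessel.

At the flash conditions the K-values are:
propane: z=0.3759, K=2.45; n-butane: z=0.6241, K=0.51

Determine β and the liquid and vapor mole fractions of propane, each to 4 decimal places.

Let β = V/F and solve Σ zᵢ(Kᵢ−1)/(1+β(Kᵢ−1)) = 0.
Check two-phase: ΣzᵢKᵢ = 1.2392 > 1 and Σzᵢ/Kᵢ = 1.3772 > 1, so g(0) = 0.2392 > 0 and g(1) = -0.3772 < 0.
Binary case is linear: z₁(K₁−1)(1+β(K₂−1)) + z₂(K₂−1)(1+β(K₁−1)) = 0
⇒ β = [z₁(K₁−1)+z₂(K₂−1)] / [−(K₁−1)(K₂−1)] = 0.23925/0.71050 = 0.3367
Compositions from xᵢ = zᵢ/(1+β(Kᵢ−1)), yᵢ = Kᵢxᵢ:
  propane: x = 0.2526, y = 0.6188
  n-butane: x = 0.7474, y = 0.3812

β = 0.3367, x_propane = 0.2526, y_propane = 0.6188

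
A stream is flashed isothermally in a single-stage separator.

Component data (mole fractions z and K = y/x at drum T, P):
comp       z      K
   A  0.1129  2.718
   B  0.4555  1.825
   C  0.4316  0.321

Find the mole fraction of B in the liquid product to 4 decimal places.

x_B = 0.3440

Material balance + equilibrium reduce to Σ zᵢ(Kᵢ−1)/(1+ψ(Kᵢ−1)) = 0.
Check two-phase: ΣzᵢKᵢ = 1.2767 > 1 and Σzᵢ/Kᵢ = 1.6357 > 1, so g(0) = 0.2767 > 0 and g(1) = -0.6357 < 0.
Newton iteration, ψ⁰ = 0.5:
  ψ = 0.5000: g = -0.07331, g' = -0.7079 → ψ = 0.3964
  ψ = 0.3964: g = -0.00245, g' = -0.6665 → ψ = 0.3928
Converged at ψ = 0.3928.
Compositions from xᵢ = zᵢ/(1+ψ(Kᵢ−1)), yᵢ = Kᵢxᵢ:
  A: x = 0.0674, y = 0.1832
  B: x = 0.3440, y = 0.6278
  C: x = 0.5886, y = 0.1889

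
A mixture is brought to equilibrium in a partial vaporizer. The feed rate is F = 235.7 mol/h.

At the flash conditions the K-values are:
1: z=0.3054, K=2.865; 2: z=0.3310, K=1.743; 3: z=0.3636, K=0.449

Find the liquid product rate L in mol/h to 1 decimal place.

L = 37.6 mol/h

Material balance + equilibrium reduce to Σ zᵢ(Kᵢ−1)/(1+V/F(Kᵢ−1)) = 0.
Check two-phase: ΣzᵢKᵢ = 1.6152 > 1 and Σzᵢ/Kᵢ = 1.1063 > 1, so g(0) = 0.6152 > 0 and g(1) = -0.1063 < 0.
Newton–Raphson from V/F = 0.5:
  V/F = 0.5000: g = 0.19752, g' = -0.5919 → V/F = 0.8337
  V/F = 0.8337: g = 0.00422, g' = -0.6101 → V/F = 0.8406
Converged at V/F = 0.8406.
Then V = V/F·F = 0.8406·235.7 = 198.1 mol/h and L = F − V = 37.6 mol/h.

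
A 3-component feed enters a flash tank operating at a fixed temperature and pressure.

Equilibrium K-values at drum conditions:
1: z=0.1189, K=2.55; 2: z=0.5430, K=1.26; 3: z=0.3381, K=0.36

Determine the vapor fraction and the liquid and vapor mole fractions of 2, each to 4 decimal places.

Rachford–Rice: g(ψ) = Σ zᵢ(Kᵢ−1)/(1+ψ(Kᵢ−1)) = 0.
Feasibility: ΣzᵢKᵢ = 1.1091, Σzᵢ/Kᵢ = 1.4167 — both > 1, two phases present.
Newton–Raphson from ψ = 0.59:
  ψ = 0.5900: g = -0.12899, g' = -0.4630 → ψ = 0.3114
  ψ = 0.3114: g = -0.01534, g' = -0.3774 → ψ = 0.2708
  ψ = 0.2708: g = -0.00003, g' = -0.3764 → ψ = 0.2707
Converged at ψ = 0.2707.
Compositions from xᵢ = zᵢ/(1+ψ(Kᵢ−1)), yᵢ = Kᵢxᵢ:
  1: x = 0.0838, y = 0.2136
  2: x = 0.5073, y = 0.6392
  3: x = 0.4089, y = 0.1472

ψ = 0.2707, x_2 = 0.5073, y_2 = 0.6392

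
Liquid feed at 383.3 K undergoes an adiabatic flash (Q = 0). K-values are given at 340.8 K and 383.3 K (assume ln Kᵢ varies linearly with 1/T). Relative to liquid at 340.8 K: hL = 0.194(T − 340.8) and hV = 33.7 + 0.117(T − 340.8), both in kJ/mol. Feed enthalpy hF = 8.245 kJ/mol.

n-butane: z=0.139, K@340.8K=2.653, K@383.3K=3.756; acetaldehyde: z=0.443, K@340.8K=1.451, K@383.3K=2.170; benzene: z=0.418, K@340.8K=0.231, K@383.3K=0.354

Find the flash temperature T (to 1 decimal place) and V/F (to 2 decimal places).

T = 345.0 K, V/F = 0.22

Adiabatic flash: solve Rachford–Rice at each trial T, then check hF = ψ·hV(T) + (1−ψ)·hL(T).
  T = 340.8 K: K = (2.653, 1.451, 0.231), RR gives ψ = 0.162, H_out = 5.472 kJ/mol
  T = 383.3 K: K = (3.756, 2.170, 0.354), RR gives ψ = 0.610, H_out = 26.795 kJ/mol
  T = 362.1 K: K = (3.190, 1.796, 0.290), RR gives ψ = 0.420, H_out = 17.590 kJ/mol
  T = 351.5 K: K = (2.919, 1.621, 0.260), RR gives ψ = 0.305, H_out = 12.090 kJ/mol
  T = 346.1 K: K = (2.783, 1.534, 0.245), RR gives ψ = 0.237, H_out = 8.912 kJ/mol
  T = 343.5 K: K = (2.719, 1.493, 0.238), RR gives ψ = 0.201, H_out = 7.268 kJ/mol
  T = 344.8 K: K = (2.751, 1.513, 0.242), RR gives ψ = 0.219, H_out = 8.100 kJ/mol
Linear interpolation between T = 344.8 (H_out = 8.100) and T = 346.1 (H_out = 8.912) on hF = 8.245 gives T ≈ 345.0 K, at which ψ = 0.22.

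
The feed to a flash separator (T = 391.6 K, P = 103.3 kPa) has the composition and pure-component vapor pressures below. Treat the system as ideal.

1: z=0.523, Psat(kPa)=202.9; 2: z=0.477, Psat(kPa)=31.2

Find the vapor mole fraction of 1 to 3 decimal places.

Raoult's law: Kᵢ = Pᵢˢᵃᵗ/P = Pᵢˢᵃᵗ/103.3.
  K_1 = 202.9/103.3 = 1.96418, K_2 = 31.2/103.3 = 0.30203
Material balance + equilibrium reduce to Σ zᵢ(Kᵢ−1)/(1+V/F(Kᵢ−1)) = 0.
Check two-phase: ΣzᵢKᵢ = 1.171 > 1 and Σzᵢ/Kᵢ = 1.846 > 1, so g(0) = 0.171 > 0 and g(1) = -0.846 < 0.
Binary case is linear: z₁(K₁−1)(1+V/F(K₂−1)) + z₂(K₂−1)(1+V/F(K₁−1)) = 0
⇒ V/F = [z₁(K₁−1)+z₂(K₂−1)] / [−(K₁−1)(K₂−1)] = 0.1713/0.6730 = 0.255
Compositions from xᵢ = zᵢ/(1+V/F(Kᵢ−1)), yᵢ = Kᵢxᵢ:
  1: x = 0.420, y = 0.825
  2: x = 0.580, y = 0.175

y_1 = 0.825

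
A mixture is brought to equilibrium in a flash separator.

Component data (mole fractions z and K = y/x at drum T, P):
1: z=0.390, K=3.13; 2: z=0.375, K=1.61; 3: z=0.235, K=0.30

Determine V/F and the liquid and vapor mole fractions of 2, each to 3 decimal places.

V/F = 0.889, x_2 = 0.243, y_2 = 0.391

Rachford–Rice: g(V/F) = Σ zᵢ(Kᵢ−1)/(1+V/F(Kᵢ−1)) = 0.
g(0) = ΣzᵢKᵢ − 1 = 0.895 and g(1) = 1 − Σzᵢ/Kᵢ = -0.141, so a root lies in (0, 1).
Iterate (Newton) starting at V/F = 0.69:
  V/F = 0.690: g = 0.1792, g' = -0.790 → V/F = 0.917
  V/F = 0.917: g = -0.0311, g' = -1.158 → V/F = 0.890
  V/F = 0.890: g = -0.0011, g' = -1.080 → V/F = 0.889
Converged at V/F = 0.889.
Compositions from xᵢ = zᵢ/(1+V/F(Kᵢ−1)), yᵢ = Kᵢxᵢ:
  1: x = 0.135, y = 0.422
  2: x = 0.243, y = 0.391
  3: x = 0.622, y = 0.187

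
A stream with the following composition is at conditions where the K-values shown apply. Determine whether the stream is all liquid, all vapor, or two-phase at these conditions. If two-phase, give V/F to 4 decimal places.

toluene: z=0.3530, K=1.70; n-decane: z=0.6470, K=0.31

all liquid

ΣzᵢKᵢ = 0.8007; Σzᵢ/Kᵢ = 2.2947.
Since ΣzᵢKᵢ < 1 the mixture is below its bubble point — single liquid phase.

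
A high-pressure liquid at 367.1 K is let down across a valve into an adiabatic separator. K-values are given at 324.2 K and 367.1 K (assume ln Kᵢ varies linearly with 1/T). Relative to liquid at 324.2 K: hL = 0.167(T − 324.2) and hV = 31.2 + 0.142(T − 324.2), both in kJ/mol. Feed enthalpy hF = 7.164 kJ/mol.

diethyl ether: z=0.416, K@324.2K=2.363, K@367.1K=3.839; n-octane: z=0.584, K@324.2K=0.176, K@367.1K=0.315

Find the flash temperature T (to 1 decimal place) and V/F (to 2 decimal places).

T = 334.4 K, V/F = 0.18

Adiabatic flash: solve Rachford–Rice at each trial T, then check hF = ψ·hV(T) + (1−ψ)·hL(T).
  T = 324.2 K: K = (2.363, 0.176), RR gives ψ = 0.076, H_out = 2.383 kJ/mol
  T = 367.1 K: K = (3.839, 0.315), RR gives ψ = 0.402, H_out = 19.263 kJ/mol
  T = 345.6 K: K = (3.056, 0.240), RR gives ψ = 0.263, H_out = 11.639 kJ/mol
  T = 334.9 K: K = (2.698, 0.206), RR gives ψ = 0.180, H_out = 7.364 kJ/mol
  T = 329.5 K: K = (2.526, 0.191), RR gives ψ = 0.131, H_out = 4.966 kJ/mol
  T = 332.2 K: K = (2.612, 0.198), RR gives ψ = 0.157, H_out = 6.190 kJ/mol
  T = 333.5 K: K = (2.653, 0.202), RR gives ψ = 0.168, H_out = 6.761 kJ/mol
Linear interpolation between T = 333.5 (H_out = 6.761) and T = 334.9 (H_out = 7.364) on hF = 7.164 gives T ≈ 334.4 K, at which ψ = 0.18.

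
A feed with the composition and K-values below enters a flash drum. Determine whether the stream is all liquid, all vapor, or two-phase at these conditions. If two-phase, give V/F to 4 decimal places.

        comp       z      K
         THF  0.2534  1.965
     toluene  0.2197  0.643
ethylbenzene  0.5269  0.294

all liquid

ΣzᵢKᵢ = 0.7941; Σzᵢ/Kᵢ = 2.2628.
Since ΣzᵢKᵢ < 1 the mixture is below its bubble point — single liquid phase.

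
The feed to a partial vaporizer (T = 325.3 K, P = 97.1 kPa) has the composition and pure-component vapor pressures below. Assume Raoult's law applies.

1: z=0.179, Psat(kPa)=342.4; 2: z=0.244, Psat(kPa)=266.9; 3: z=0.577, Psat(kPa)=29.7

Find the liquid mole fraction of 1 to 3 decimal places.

x_1 = 0.098

Raoult's law: Kᵢ = Pᵢˢᵃᵗ/P = Pᵢˢᵃᵗ/97.1.
  K_1 = 342.4/97.1 = 3.52626, K_2 = 266.9/97.1 = 2.74871, K_3 = 29.7/97.1 = 0.30587
Rachford–Rice: g(ψ) = Σ zᵢ(Kᵢ−1)/(1+ψ(Kᵢ−1)) = 0.
Check two-phase: ΣzᵢKᵢ = 1.478 > 1 and Σzᵢ/Kᵢ = 2.026 > 1, so g(0) = 0.478 > 0 and g(1) = -1.026 < 0.
Newton–Raphson from ψ = 0.54:
  ψ = 0.540: g = -0.2299, g' = -1.113 → ψ = 0.333
  ψ = 0.333: g = -0.0062, g' = -1.105 → ψ = 0.328
Converged at ψ = 0.328.
Compositions from xᵢ = zᵢ/(1+ψ(Kᵢ−1)), yᵢ = Kᵢxᵢ:
  1: x = 0.098, y = 0.345
  2: x = 0.155, y = 0.426
  3: x = 0.747, y = 0.228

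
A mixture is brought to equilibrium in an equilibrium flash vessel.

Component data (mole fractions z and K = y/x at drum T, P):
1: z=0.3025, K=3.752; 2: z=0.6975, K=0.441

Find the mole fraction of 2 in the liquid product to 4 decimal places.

Material balance + equilibrium reduce to Σ zᵢ(Kᵢ−1)/(1+ψ(Kᵢ−1)) = 0.
Check two-phase: ΣzᵢKᵢ = 1.4426 > 1 and Σzᵢ/Kᵢ = 1.6623 > 1, so g(0) = 0.4426 > 0 and g(1) = -0.6623 < 0.
Iterate (Newton) starting at ψ = 0.5:
  ψ = 0.5000: g = -0.19079, g' = -0.8257 → ψ = 0.2689
  ψ = 0.2689: g = 0.01952, g' = -1.0585 → ψ = 0.2874
  ψ = 0.2874: g = 0.00033, g' = -1.0237 → ψ = 0.2877
Converged at ψ = 0.2877.
Compositions from xᵢ = zᵢ/(1+ψ(Kᵢ−1)), yᵢ = Kᵢxᵢ:
  1: x = 0.1688, y = 0.6335
  2: x = 0.8312, y = 0.3665

x_2 = 0.8312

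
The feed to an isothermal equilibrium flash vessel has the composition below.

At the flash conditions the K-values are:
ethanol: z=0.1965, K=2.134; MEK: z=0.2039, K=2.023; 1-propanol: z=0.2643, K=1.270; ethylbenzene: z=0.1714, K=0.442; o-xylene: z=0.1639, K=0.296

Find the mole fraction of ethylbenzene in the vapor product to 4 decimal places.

Material balance + equilibrium reduce to Σ zᵢ(Kᵢ−1)/(1+V/F(Kᵢ−1)) = 0.
Feasibility: ΣzᵢKᵢ = 1.2918, Σzᵢ/Kᵢ = 1.3425 — both > 1, two phases present.
Iterate (Newton) starting at V/F = 0.7:
  V/F = 0.7000: g = -0.07865, g' = -0.6241 → V/F = 0.5740
  V/F = 0.5740: g = -0.00615, g' = -0.5361 → V/F = 0.5625
  V/F = 0.5625: g = -0.00003, g' = -0.5307 → V/F = 0.5624
Converged at V/F = 0.5624.
Compositions from xᵢ = zᵢ/(1+V/F(Kᵢ−1)), yᵢ = Kᵢxᵢ:
  ethanol: x = 0.1200, y = 0.2560
  MEK: x = 0.1294, y = 0.2618
  1-propanol: x = 0.2295, y = 0.2914
  ethylbenzene: x = 0.2498, y = 0.1104
  o-xylene: x = 0.2713, y = 0.0803

y_ethylbenzene = 0.1104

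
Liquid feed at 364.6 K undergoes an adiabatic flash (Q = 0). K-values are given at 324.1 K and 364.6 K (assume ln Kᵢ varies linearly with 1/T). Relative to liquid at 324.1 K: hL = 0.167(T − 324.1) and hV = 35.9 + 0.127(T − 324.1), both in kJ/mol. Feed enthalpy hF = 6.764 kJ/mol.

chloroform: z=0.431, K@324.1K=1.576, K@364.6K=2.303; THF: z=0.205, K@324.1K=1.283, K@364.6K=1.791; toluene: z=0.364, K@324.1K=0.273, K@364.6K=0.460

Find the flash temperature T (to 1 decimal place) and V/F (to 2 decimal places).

Adiabatic flash: solve Rachford–Rice at each trial T, then check hF = ψ·hV(T) + (1−ψ)·hL(T).
  T = 324.1 K: K = (1.576, 1.283, 0.273), RR gives ψ = 0.116, H_out = 4.153 kJ/mol
  T = 364.6 K: K = (2.303, 1.791, 0.460), RR gives ψ = 0.850, H_out = 35.908 kJ/mol
  T = 344.4 K: K = (1.927, 1.531, 0.360), RR gives ψ = 0.531, H_out = 22.020 kJ/mol
  T = 334.2 K: K = (1.747, 1.405, 0.315), RR gives ψ = 0.350, H_out = 14.097 kJ/mol
  T = 329.1 K: K = (1.660, 1.343, 0.293), RR gives ψ = 0.242, H_out = 9.458 kJ/mol
  T = 326.6 K: K = (1.618, 1.313, 0.283), RR gives ψ = 0.182, H_out = 6.920 kJ/mol
  T = 325.4 K: K = (1.598, 1.298, 0.278), RR gives ψ = 0.151, H_out = 5.623 kJ/mol
Linear interpolation between T = 325.4 (H_out = 5.623) and T = 326.6 (H_out = 6.920) on hF = 6.764 gives T ≈ 326.5 K, at which ψ = 0.18.

T = 326.5 K, V/F = 0.18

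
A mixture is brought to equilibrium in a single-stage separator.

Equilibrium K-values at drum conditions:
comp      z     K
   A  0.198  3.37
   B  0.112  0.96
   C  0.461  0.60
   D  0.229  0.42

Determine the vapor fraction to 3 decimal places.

Rachford–Rice: g(ψ) = Σ zᵢ(Kᵢ−1)/(1+ψ(Kᵢ−1)) = 0.
Feasibility: ΣzᵢKᵢ = 1.148, Σzᵢ/Kᵢ = 1.489 — both > 1, two phases present.
Newton iteration, ψ⁰ = 0.66:
  ψ = 0.660: g = -0.2873, g' = -0.508 → ψ = 0.094
  ψ = 0.094: g = 0.0471, g' = -0.910 → ψ = 0.146
  ψ = 0.146: g = 0.0033, g' = -0.789 → ψ = 0.150
Converged at ψ = 0.150.

ψ = 0.150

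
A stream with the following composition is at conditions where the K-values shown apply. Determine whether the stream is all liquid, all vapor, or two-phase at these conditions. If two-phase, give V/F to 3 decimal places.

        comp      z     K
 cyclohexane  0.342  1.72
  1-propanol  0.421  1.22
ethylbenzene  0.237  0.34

ΣzᵢKᵢ = 1.182; Σzᵢ/Kᵢ = 1.241.
Both exceed 1, so a two-phase solution exists.
Newton iteration, ψ⁰ = 0.34:
  ψ = 0.340: g = 0.0823, g' = -0.304 → ψ = 0.611
  ψ = 0.611: g = -0.0095, g' = -0.391 → ψ = 0.587
  ψ = 0.587: g = -0.0002, g' = -0.379 → ψ = 0.586
Converged at ψ = 0.586.

two-phase, V/F = 0.586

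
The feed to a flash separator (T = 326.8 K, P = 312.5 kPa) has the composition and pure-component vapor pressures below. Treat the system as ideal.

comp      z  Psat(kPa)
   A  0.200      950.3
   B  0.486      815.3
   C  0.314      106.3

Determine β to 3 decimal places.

Raoult's law: Kᵢ = Pᵢˢᵃᵗ/P = Pᵢˢᵃᵗ/312.5.
  K_A = 950.3/312.5 = 3.04096, K_B = 815.3/312.5 = 2.60896, K_C = 106.3/312.5 = 0.34016
Let β = V/F and solve Σ zᵢ(Kᵢ−1)/(1+β(Kᵢ−1)) = 0.
Check two-phase: ΣzᵢKᵢ = 1.983 > 1 and Σzᵢ/Kᵢ = 1.175 > 1, so g(0) = 0.983 > 0 and g(1) = -0.175 < 0.
Iterate (Newton) starting at β = 0.5:
  β = 0.500: g = 0.3262, g' = -0.895 → β = 0.864
  β = 0.864: g = -0.0076, g' = -1.070 → β = 0.857
Converged at β = 0.857.

β = 0.857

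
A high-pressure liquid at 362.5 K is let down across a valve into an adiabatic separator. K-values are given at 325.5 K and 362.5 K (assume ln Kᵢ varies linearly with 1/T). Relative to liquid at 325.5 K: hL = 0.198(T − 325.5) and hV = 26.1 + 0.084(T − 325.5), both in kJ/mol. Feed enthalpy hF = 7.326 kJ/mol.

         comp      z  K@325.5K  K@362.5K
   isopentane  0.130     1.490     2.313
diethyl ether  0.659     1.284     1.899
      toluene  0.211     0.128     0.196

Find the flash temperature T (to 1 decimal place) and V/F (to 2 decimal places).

Adiabatic flash: solve Rachford–Rice at each trial T, then check hF = ψ·hV(T) + (1−ψ)·hL(T).
  T = 325.5 K: K = (1.490, 1.284, 0.128), RR gives ψ = 0.239, H_out = 6.226 kJ/mol
  T = 362.5 K: K = (2.313, 1.899, 0.196), RR gives ψ = 0.761, H_out = 23.980 kJ/mol
  T = 344.0 K: K = (1.879, 1.578, 0.160), RR gives ψ = 0.601, H_out = 18.072 kJ/mol
  T = 334.8 K: K = (1.679, 1.428, 0.144), RR gives ψ = 0.469, H_out = 13.590 kJ/mol
  T = 330.1 K: K = (1.582, 1.354, 0.136), RR gives ψ = 0.372, H_out = 10.413 kJ/mol
  T = 327.8 K: K = (1.536, 1.319, 0.132), RR gives ψ = 0.311, H_out = 8.491 kJ/mol
Linear interpolation between T = 325.5 (H_out = 6.226) and T = 327.8 (H_out = 8.491) on hF = 7.326 gives T ≈ 326.6 K, at which ψ = 0.27.

T = 326.6 K, V/F = 0.27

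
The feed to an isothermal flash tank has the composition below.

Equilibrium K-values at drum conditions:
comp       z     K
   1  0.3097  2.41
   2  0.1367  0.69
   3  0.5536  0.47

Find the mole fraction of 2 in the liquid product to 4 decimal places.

x_2 = 0.1432

Let ψ = V/F and solve Σ zᵢ(Kᵢ−1)/(1+ψ(Kᵢ−1)) = 0.
g(0) = ΣzᵢKᵢ − 1 = 0.1009 and g(1) = 1 − Σzᵢ/Kᵢ = -0.5045, so a root lies in (0, 1).
Newton iteration, ψ⁰ = 0.5:
  ψ = 0.5000: g = -0.19323, g' = -0.5181 → ψ = 0.1270
  ψ = 0.1270: g = 0.01165, g' = -0.6359 → ψ = 0.1453
  ψ = 0.1453: g = 0.00014, g' = -0.6210 → ψ = 0.1456
Converged at ψ = 0.1456.
Compositions from xᵢ = zᵢ/(1+ψ(Kᵢ−1)), yᵢ = Kᵢxᵢ:
  1: x = 0.2570, y = 0.6193
  2: x = 0.1432, y = 0.0988
  3: x = 0.5999, y = 0.2819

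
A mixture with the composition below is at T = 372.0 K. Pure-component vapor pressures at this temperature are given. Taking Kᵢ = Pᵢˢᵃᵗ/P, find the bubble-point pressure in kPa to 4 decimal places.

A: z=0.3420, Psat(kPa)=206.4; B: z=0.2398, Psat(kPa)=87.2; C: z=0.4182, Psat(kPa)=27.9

At the bubble point ψ → 0, so ΣzᵢKᵢ = 1 with Kᵢ = Pᵢˢᵃᵗ/P ⇒ P = ΣzᵢPᵢˢᵃᵗ.
P = 0.3420·206.4 + 0.2398·87.2 + 0.4182·27.9 = 103.1671 kPa

Pbub = 103.1671 kPa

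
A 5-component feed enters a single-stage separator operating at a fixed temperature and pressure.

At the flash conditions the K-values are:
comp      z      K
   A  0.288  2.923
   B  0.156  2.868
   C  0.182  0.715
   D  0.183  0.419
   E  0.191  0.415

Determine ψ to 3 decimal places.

ψ = 0.595

Iterate (Newton) starting at ψ = 0.37:
  ψ = 0.370: g = 0.1599, g' = -0.779 → ψ = 0.575
  ψ = 0.575: g = 0.0133, g' = -0.676 → ψ = 0.595
Converged at ψ = 0.595.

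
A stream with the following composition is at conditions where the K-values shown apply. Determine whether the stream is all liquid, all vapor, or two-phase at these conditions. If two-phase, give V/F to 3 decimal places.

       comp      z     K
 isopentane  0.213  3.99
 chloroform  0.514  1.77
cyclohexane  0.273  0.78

all vapor

ΣzᵢKᵢ = 1.973; Σzᵢ/Kᵢ = 0.694.
Since Σzᵢ/Kᵢ < 1 the mixture is above its dew point — single vapor phase.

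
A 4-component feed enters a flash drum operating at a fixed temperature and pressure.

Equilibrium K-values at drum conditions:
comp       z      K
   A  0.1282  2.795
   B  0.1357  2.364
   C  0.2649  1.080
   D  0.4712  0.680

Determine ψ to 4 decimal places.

Rachford–Rice: g(ψ) = Σ zᵢ(Kᵢ−1)/(1+ψ(Kᵢ−1)) = 0.
Feasibility: ΣzᵢKᵢ = 1.2856, Σzᵢ/Kᵢ = 1.0415 — both > 1, two phases present.
Newton iteration, ψ⁰ = 0.5:
  ψ = 0.5000: g = 0.07219, g' = -0.2739 → ψ = 0.7636
  ψ = 0.7636: g = 0.00817, g' = -0.2201 → ψ = 0.8007
  ψ = 0.8007: g = 0.00008, g' = -0.2159 → ψ = 0.8011
Converged at ψ = 0.8011.

ψ = 0.8011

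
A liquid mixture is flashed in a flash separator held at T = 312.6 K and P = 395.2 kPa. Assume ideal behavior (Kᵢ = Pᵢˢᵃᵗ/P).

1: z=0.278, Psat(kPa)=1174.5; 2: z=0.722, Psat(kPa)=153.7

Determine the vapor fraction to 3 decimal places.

ψ = 0.089

Raoult's law: Kᵢ = Pᵢˢᵃᵗ/P = Pᵢˢᵃᵗ/395.2.
  K_1 = 1174.5/395.2 = 2.97191, K_2 = 153.7/395.2 = 0.38892
Material balance + equilibrium reduce to Σ zᵢ(Kᵢ−1)/(1+ψ(Kᵢ−1)) = 0.
Check two-phase: ΣzᵢKᵢ = 1.107 > 1 and Σzᵢ/Kᵢ = 1.950 > 1, so g(0) = 0.107 > 0 and g(1) = -0.950 < 0.
Binary case is linear: z₁(K₁−1)(1+ψ(K₂−1)) + z₂(K₂−1)(1+ψ(K₁−1)) = 0
⇒ ψ = [z₁(K₁−1)+z₂(K₂−1)] / [−(K₁−1)(K₂−1)] = 0.1070/1.2050 = 0.089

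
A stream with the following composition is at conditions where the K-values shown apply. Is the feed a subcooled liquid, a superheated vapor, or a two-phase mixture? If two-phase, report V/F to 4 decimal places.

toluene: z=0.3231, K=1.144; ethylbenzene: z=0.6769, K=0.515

ΣzᵢKᵢ = 0.7182; Σzᵢ/Kᵢ = 1.5968.
Since ΣzᵢKᵢ < 1 the mixture is below its bubble point — single liquid phase.

subcooled liquid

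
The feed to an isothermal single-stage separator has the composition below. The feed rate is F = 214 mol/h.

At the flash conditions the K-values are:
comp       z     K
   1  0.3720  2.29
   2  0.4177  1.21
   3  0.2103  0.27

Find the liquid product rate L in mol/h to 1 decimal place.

L = 59.5 mol/h

Iterate (Newton) starting at β = 0.5:
  β = 0.5000: g = 0.12934, g' = -0.5218 → β = 0.7479
  β = 0.7479: g = -0.01806, g' = -0.7177 → β = 0.7227
  β = 0.7227: g = -0.00046, g' = -0.6818 → β = 0.7220
Converged at β = 0.7220.
Then V = β·F = 0.7220·214 = 154.5 mol/h and L = F − V = 59.5 mol/h.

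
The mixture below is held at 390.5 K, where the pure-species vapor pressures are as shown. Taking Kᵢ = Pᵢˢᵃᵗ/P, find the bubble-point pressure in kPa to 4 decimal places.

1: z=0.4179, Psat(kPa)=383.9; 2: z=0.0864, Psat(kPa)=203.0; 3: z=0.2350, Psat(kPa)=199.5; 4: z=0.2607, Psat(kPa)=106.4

At the bubble point ψ → 0, so ΣzᵢKᵢ = 1 with Kᵢ = Pᵢˢᵃᵗ/P ⇒ P = ΣzᵢPᵢˢᵃᵗ.
P = 0.4179·383.9 + 0.0864·203.0 + 0.2350·199.5 + 0.2607·106.4 = 252.5920 kPa

Pbub = 252.5920 kPa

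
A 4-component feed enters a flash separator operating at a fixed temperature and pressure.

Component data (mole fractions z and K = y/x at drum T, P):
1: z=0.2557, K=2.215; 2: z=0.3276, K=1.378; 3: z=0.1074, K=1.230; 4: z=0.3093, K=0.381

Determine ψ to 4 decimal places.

ψ = 0.5951

Rachford–Rice: g(ψ) = Σ zᵢ(Kᵢ−1)/(1+ψ(Kᵢ−1)) = 0.
g(0) = ΣzᵢKᵢ − 1 = 0.2678 and g(1) = 1 − Σzᵢ/Kᵢ = -0.2523, so a root lies in (0, 1).
Newton–Raphson from ψ = 0.5:
  ψ = 0.5000: g = 0.04230, g' = -0.4323 → ψ = 0.5978
  ψ = 0.5978: g = -0.00125, g' = -0.4608 → ψ = 0.5951
Converged at ψ = 0.5951.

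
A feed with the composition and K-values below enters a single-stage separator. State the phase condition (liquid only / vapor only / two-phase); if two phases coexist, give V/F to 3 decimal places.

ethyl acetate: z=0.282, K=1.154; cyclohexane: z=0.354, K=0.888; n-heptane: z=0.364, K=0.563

ΣzᵢKᵢ = 0.845; Σzᵢ/Kᵢ = 1.290.
Since ΣzᵢKᵢ < 1 the mixture is below its bubble point — single liquid phase.

liquid only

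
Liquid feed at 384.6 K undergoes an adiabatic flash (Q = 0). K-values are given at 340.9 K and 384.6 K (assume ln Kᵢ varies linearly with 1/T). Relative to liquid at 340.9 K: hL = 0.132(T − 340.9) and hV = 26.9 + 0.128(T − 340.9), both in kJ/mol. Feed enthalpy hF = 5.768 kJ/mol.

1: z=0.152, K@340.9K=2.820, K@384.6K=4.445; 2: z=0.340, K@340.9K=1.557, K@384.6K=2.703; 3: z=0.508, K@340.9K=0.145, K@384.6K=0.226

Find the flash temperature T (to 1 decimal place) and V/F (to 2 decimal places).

T = 351.9 K, V/F = 0.16

Adiabatic flash: solve Rachford–Rice at each trial T, then check hF = ψ·hV(T) + (1−ψ)·hL(T).
  T = 340.9 K: K = (2.820, 1.557, 0.145), RR gives ψ = 0.033, H_out = 0.887 kJ/mol
  T = 384.6 K: K = (4.445, 2.703, 0.226), RR gives ψ = 0.396, H_out = 16.358 kJ/mol
  T = 362.8 K: K = (3.591, 2.087, 0.184), RR gives ψ = 0.257, H_out = 9.792 kJ/mol
  T = 351.9 K: K = (3.196, 1.812, 0.164), RR gives ψ = 0.161, H_out = 5.775 kJ/mol
  T = 346.4 K: K = (3.005, 1.682, 0.154), RR gives ψ = 0.102, H_out = 3.456 kJ/mol
  T = 349.1 K: K = (3.098, 1.745, 0.159), RR gives ψ = 0.132, H_out = 4.623 kJ/mol
  T = 350.5 K: K = (3.147, 1.778, 0.161), RR gives ψ = 0.147, H_out = 5.206 kJ/mol
Linear interpolation between T = 350.5 (H_out = 5.206) and T = 351.9 (H_out = 5.775) on hF = 5.768 gives T ≈ 351.9 K, at which ψ = 0.16.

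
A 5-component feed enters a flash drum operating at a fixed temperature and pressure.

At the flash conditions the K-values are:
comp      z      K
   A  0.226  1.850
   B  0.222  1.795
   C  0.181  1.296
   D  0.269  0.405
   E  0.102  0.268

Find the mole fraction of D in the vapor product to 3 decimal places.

y_D = 0.145

Let β = V/F and solve Σ zᵢ(Kᵢ−1)/(1+β(Kᵢ−1)) = 0.
Feasibility: ΣzᵢKᵢ = 1.187, Σzᵢ/Kᵢ = 1.430 — both > 1, two phases present.
Newton iteration, β⁰ = 0.51:
  β = 0.510: g = -0.0428, g' = -0.498 → β = 0.424
  β = 0.424: g = -0.0015, g' = -0.465 → β = 0.421
Converged at β = 0.421.
Compositions from xᵢ = zᵢ/(1+β(Kᵢ−1)), yᵢ = Kᵢxᵢ:
  A: x = 0.166, y = 0.308
  B: x = 0.166, y = 0.299
  C: x = 0.161, y = 0.209
  D: x = 0.359, y = 0.145
  E: x = 0.147, y = 0.040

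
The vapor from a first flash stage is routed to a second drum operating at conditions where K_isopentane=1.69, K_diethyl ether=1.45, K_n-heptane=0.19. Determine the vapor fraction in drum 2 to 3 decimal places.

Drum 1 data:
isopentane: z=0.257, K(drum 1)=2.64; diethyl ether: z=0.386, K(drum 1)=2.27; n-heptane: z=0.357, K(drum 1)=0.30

V/F (drum 2) = 0.617

Drum 1:
Material balance + equilibrium reduce to Σ zᵢ(Kᵢ−1)/(1+ψ₁(Kᵢ−1)) = 0.
Feasibility: ΣzᵢKᵢ = 1.662, Σzᵢ/Kᵢ = 1.457 — both > 1, two phases present.
Newton–Raphson from ψ₁ = 0.5:
  ψ₁ = 0.500: g = 0.1469, g' = -0.856 → ψ₁ = 0.672
  ψ₁ = 0.672: g = -0.0066, g' = -0.961 → ψ₁ = 0.665
Converged at ψ₁ = 0.665.
Drum-1 compositions:
  isopentane: x = 0.123, y = 0.325
  diethyl ether: x = 0.209, y = 0.475
  n-heptane: x = 0.668, y = 0.200
Drum-2 feed = drum-1 vapor: z₂ = (0.3246, 0.4751, 0.2003).
Drum 2:
Let ψ₂ = V/F and solve Σ zᵢ(Kᵢ−1)/(1+ψ₂(Kᵢ−1)) = 0.
Check two-phase: ΣzᵢKᵢ = 1.275 > 1 and Σzᵢ/Kᵢ = 1.574 > 1, so g(0) = 0.275 > 0 and g(1) = -0.574 < 0.
Iterate (Newton) starting at ψ₂ = 0.5:
  ψ₂ = 0.500: g = 0.0683, g' = -0.521 → ψ₂ = 0.631
  ψ₂ = 0.631: g = -0.0095, g' = -0.684 → ψ₂ = 0.617
Converged at ψ₂ = 0.617.
  isopentane: x = 0.228, y = 0.385
  diethyl ether: x = 0.372, y = 0.539
  n-heptane: x = 0.401, y = 0.076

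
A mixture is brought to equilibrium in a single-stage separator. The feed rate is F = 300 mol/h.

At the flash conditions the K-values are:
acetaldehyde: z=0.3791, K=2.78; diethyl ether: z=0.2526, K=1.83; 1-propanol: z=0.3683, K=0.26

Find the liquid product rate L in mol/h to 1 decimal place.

Let ψ = V/F and solve Σ zᵢ(Kᵢ−1)/(1+ψ(Kᵢ−1)) = 0.
g(0) = ΣzᵢKᵢ − 1 = 0.6119 and g(1) = 1 − Σzᵢ/Kᵢ = -0.6909, so a root lies in (0, 1).
Newton–Raphson from ψ = 0.65:
  ψ = 0.6500: g = -0.07610, g' = -1.0803 → ψ = 0.5796
  ψ = 0.5796: g = -0.00349, g' = -0.9886 → ψ = 0.5760
Converged at ψ = 0.5760.
Then V = ψ·F = 0.5760·300 = 172.8 mol/h and L = F − V = 127.2 mol/h.

L = 127.2 mol/h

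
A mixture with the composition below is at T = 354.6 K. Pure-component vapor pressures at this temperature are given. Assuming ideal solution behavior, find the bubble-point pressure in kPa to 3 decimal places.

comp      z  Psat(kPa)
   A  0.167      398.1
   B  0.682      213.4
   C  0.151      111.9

Pbub = 228.918 kPa

At the bubble point ψ → 0, so ΣzᵢKᵢ = 1 with Kᵢ = Pᵢˢᵃᵗ/P ⇒ P = ΣzᵢPᵢˢᵃᵗ.
P = 0.167·398.1 + 0.682·213.4 + 0.151·111.9 = 228.918 kPa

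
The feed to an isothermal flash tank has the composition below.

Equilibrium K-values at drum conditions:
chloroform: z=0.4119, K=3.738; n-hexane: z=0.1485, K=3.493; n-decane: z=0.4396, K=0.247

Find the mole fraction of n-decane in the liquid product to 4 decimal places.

Let ψ = V/F and solve Σ zᵢ(Kᵢ−1)/(1+ψ(Kᵢ−1)) = 0.
Feasibility: ΣzᵢKᵢ = 2.1670, Σzᵢ/Kᵢ = 1.9325 — both > 1, two phases present.
Newton–Raphson from ψ = 0.5:
  ψ = 0.5000: g = 0.10995, g' = -1.3743 → ψ = 0.5800
  ψ = 0.5800: g = -0.00057, g' = -1.4009 → ψ = 0.5796
Converged at ψ = 0.5796.
Compositions from xᵢ = zᵢ/(1+ψ(Kᵢ−1)), yᵢ = Kᵢxᵢ:
  chloroform: x = 0.1592, y = 0.5952
  n-hexane: x = 0.0607, y = 0.2122
  n-decane: x = 0.7800, y = 0.1927

x_n-decane = 0.7800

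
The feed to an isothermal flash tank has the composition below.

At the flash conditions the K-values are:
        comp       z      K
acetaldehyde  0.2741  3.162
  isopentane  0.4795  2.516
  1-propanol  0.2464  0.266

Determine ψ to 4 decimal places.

ψ = 0.8834

Rachford–Rice: g(ψ) = Σ zᵢ(Kᵢ−1)/(1+ψ(Kᵢ−1)) = 0.
Feasibility: ΣzᵢKᵢ = 2.1387, Σzᵢ/Kᵢ = 1.2036 — both > 1, two phases present.
Newton iteration, ψ⁰ = 0.47:
  ψ = 0.4700: g = 0.44230, g' = -1.0004 → ψ = 0.9121
  ψ = 0.9121: g = -0.04277, g' = -1.5545 → ψ = 0.8846
  ψ = 0.8846: g = -0.00175, g' = -1.4315 → ψ = 0.8834
Converged at ψ = 0.8834.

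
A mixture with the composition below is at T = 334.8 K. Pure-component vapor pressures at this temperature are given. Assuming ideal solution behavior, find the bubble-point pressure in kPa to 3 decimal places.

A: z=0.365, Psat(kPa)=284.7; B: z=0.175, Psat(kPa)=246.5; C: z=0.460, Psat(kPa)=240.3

At the bubble point ψ → 0, so ΣzᵢKᵢ = 1 with Kᵢ = Pᵢˢᵃᵗ/P ⇒ P = ΣzᵢPᵢˢᵃᵗ.
P = 0.365·284.7 + 0.175·246.5 + 0.460·240.3 = 257.591 kPa

Pbub = 257.591 kPa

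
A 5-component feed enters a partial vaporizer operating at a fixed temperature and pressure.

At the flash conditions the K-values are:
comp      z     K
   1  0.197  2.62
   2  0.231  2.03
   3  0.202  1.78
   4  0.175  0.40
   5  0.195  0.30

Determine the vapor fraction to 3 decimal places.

ψ = 0.623

Rachford–Rice: g(ψ) = Σ zᵢ(Kᵢ−1)/(1+ψ(Kᵢ−1)) = 0.
Check two-phase: ΣzᵢKᵢ = 1.473 > 1 and Σzᵢ/Kᵢ = 1.390 > 1, so g(0) = 0.473 > 0 and g(1) = -0.390 < 0.
Iterate (Newton) starting at ψ = 0.5:
  ψ = 0.500: g = 0.0867, g' = -0.683 → ψ = 0.627
  ψ = 0.627: g = -0.0029, g' = -0.739 → ψ = 0.623
Converged at ψ = 0.623.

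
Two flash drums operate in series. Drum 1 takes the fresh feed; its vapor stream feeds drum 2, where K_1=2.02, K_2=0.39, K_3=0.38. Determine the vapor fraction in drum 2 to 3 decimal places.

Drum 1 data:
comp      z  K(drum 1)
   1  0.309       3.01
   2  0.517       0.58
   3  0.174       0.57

Drum 1:
Rachford–Rice: g(ψ₁) = Σ zᵢ(Kᵢ−1)/(1+ψ₁(Kᵢ−1)) = 0.
g(0) = ΣzᵢKᵢ − 1 = 0.329 and g(1) = 1 − Σzᵢ/Kᵢ = -0.299, so a root lies in (0, 1).
Iterate (Newton) starting at ψ₁ = 0.68:
  ψ₁ = 0.680: g = -0.1473, g' = -0.466 → ψ₁ = 0.364
  ψ₁ = 0.364: g = 0.0137, g' = -0.589 → ψ₁ = 0.387
  ψ₁ = 0.387: g = 0.0002, g' = -0.571 → ψ₁ = 0.388
Converged at ψ₁ = 0.388.
Drum-1 compositions:
  1: x = 0.174, y = 0.523
  2: x = 0.618, y = 0.358
  3: x = 0.209, y = 0.119
Drum-2 feed = drum-1 vapor: z₂ = (0.5228, 0.3582, 0.1190).
Drum 2:
Let ψ₂ = V/F and solve Σ zᵢ(Kᵢ−1)/(1+ψ₂(Kᵢ−1)) = 0.
Check two-phase: ΣzᵢKᵢ = 1.241 > 1 and Σzᵢ/Kᵢ = 1.490 > 1, so g(0) = 0.241 > 0 and g(1) = -0.490 < 0.
Newton iteration, ψ₂⁰ = 0.5:
  ψ₂ = 0.500: g = -0.0681, g' = -0.611 → ψ₂ = 0.388
  ψ₂ = 0.388: g = -0.0016, g' = -0.587 → ψ₂ = 0.386
Converged at ψ₂ = 0.386.
  1: x = 0.375, y = 0.758
  2: x = 0.468, y = 0.183
  3: x = 0.156, y = 0.059

V/F (drum 2) = 0.386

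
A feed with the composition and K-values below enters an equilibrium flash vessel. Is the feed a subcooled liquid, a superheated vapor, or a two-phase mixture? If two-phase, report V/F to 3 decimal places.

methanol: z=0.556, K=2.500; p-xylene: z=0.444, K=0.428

two-phase, V/F = 0.676

ΣzᵢKᵢ = 1.580; Σzᵢ/Kᵢ = 1.260.
Both exceed 1, so a two-phase solution exists.
Material balance + equilibrium reduce to Σ zᵢ(Kᵢ−1)/(1+ψ(Kᵢ−1)) = 0.
Iterate (Newton) starting at ψ = 0.5:
  ψ = 0.500: g = 0.1209, g' = -0.693 → ψ = 0.674
  ψ = 0.674: g = 0.0012, g' = -0.694 → ψ = 0.676
Converged at ψ = 0.676.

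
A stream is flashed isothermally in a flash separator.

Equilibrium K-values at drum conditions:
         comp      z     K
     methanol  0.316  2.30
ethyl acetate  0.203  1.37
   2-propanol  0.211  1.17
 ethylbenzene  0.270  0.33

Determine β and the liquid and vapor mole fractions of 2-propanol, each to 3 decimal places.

Let β = V/F and solve Σ zᵢ(Kᵢ−1)/(1+β(Kᵢ−1)) = 0.
g(0) = ΣzᵢKᵢ − 1 = 0.341 and g(1) = 1 − Σzᵢ/Kᵢ = -0.284, so a root lies in (0, 1).
Newton iteration, β⁰ = 0.5:
  β = 0.500: g = 0.0734, g' = -0.495 → β = 0.648
  β = 0.648: g = -0.0039, g' = -0.559 → β = 0.641
Converged at β = 0.641.
Compositions from xᵢ = zᵢ/(1+β(Kᵢ−1)), yᵢ = Kᵢxᵢ:
  methanol: x = 0.172, y = 0.396
  ethyl acetate: x = 0.164, y = 0.225
  2-propanol: x = 0.190, y = 0.223
  ethylbenzene: x = 0.473, y = 0.156

β = 0.641, x_2-propanol = 0.190, y_2-propanol = 0.223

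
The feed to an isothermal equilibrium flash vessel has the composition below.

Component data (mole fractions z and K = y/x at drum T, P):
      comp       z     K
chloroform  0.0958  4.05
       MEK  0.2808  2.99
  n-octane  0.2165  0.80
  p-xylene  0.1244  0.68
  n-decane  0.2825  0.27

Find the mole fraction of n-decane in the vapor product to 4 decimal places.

y_n-decane = 0.1161

Newton–Raphson from V/F = 0.5:
  V/F = 0.5000: g = -0.02445, g' = -0.8213 → V/F = 0.4702
  V/F = 0.4702: g = 0.00003, g' = -0.8244 → V/F = 0.4703
Converged at V/F = 0.4703.
Compositions from xᵢ = zᵢ/(1+V/F(Kᵢ−1)), yᵢ = Kᵢxᵢ:
  chloroform: x = 0.0394, y = 0.1594
  MEK: x = 0.1451, y = 0.4337
  n-octane: x = 0.2390, y = 0.1912
  p-xylene: x = 0.1464, y = 0.0996
  n-decane: x = 0.4302, y = 0.1161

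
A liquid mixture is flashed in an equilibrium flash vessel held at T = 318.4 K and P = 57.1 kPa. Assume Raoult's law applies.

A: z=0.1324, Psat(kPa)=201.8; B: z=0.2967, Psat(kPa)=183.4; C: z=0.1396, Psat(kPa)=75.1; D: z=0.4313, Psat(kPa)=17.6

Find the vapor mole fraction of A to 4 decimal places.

y_A = 0.1971

Raoult's law: Kᵢ = Pᵢˢᵃᵗ/P = Pᵢˢᵃᵗ/57.1.
  K_A = 201.8/57.1 = 3.534151, K_B = 183.4/57.1 = 3.211909, K_C = 75.1/57.1 = 1.315236, K_D = 17.6/57.1 = 0.308231
Let β = V/F and solve Σ zᵢ(Kᵢ−1)/(1+β(Kᵢ−1)) = 0.
Check two-phase: ΣzᵢKᵢ = 1.7374 > 1 and Σzᵢ/Kᵢ = 1.6353 > 1, so g(0) = 0.7374 > 0 and g(1) = -0.6353 < 0.
Newton–Raphson from β = 0.5:
  β = 0.5000: g = 0.04151, g' = -0.9855 → β = 0.5421
Converged at β = 0.5421.
Compositions from xᵢ = zᵢ/(1+β(Kᵢ−1)), yᵢ = Kᵢxᵢ:
  A: x = 0.0558, y = 0.1971
  B: x = 0.1349, y = 0.4334
  C: x = 0.1192, y = 0.1568
  D: x = 0.6901, y = 0.2127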